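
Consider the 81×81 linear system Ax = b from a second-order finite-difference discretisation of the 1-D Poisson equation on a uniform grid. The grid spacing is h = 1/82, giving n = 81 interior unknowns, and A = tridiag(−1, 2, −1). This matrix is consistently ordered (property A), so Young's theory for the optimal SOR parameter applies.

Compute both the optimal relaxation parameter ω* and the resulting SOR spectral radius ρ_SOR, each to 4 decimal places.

½·tridiag(1,0,1) at n=81: λ_k = cos(kπ/82); max |λ| at k=1 ⇒ ρ_J = cos(π/82) ≈ 0.9993.
√(1 − cos²(π/82)) = sin(π/82) ≈ 0.03830.
Then 2/(1+√(1−ρ_J²)) = 2/(1+0.03830); ω* = 2/1.03830 = 1.9262.
ρ(B_{ω*}) = ω*−1 = 0.9262

ω* = 1.9262, ρ_SOR = 0.9262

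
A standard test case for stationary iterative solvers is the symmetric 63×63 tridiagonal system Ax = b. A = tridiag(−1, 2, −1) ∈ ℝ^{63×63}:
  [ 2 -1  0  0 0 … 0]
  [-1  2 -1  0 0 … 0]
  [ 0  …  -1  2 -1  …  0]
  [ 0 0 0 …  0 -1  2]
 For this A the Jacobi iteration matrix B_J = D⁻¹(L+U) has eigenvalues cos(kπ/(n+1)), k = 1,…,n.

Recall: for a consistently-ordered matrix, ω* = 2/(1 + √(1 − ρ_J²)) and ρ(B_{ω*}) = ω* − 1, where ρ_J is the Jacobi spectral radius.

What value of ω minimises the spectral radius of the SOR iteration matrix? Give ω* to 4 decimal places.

spectrum of D⁻¹(L+U) = {cos(kπ/64) : 1≤k≤63}; ρ_J = cos(π/64) = 0.9988.
root = sin(π/64) = 0.04907  (since 1−cos² = sin²).
ω* = 2/(1+0.04907) = 1.9065
At ω = 1.9065 every |λ(B_ω)| = ω−1, so ρ_SOR = 0.9065.

ω* = 1.9065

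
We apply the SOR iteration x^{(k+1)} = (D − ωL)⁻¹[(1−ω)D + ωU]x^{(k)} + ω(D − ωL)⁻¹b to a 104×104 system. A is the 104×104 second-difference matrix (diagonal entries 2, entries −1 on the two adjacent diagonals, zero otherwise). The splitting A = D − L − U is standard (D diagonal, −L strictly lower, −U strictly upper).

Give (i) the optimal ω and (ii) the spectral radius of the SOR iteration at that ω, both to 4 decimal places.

n=104: λ(B_J) = 1 − λ(A)/2 = cos(kπ/105); k=1 gives ρ_J = 0.9996.
√(1 − cos²(π/105)) = sin(π/105) ≈ 0.02992.
Young: ω* = 2/(1+√(1−ρ_J²)) = 2/(1+0.02992) = 2/1.02992 = 1.9419.
[ρ_SOR] ω* − 1 = 0.9419.

ω* = 1.9419, ρ_SOR = 0.9419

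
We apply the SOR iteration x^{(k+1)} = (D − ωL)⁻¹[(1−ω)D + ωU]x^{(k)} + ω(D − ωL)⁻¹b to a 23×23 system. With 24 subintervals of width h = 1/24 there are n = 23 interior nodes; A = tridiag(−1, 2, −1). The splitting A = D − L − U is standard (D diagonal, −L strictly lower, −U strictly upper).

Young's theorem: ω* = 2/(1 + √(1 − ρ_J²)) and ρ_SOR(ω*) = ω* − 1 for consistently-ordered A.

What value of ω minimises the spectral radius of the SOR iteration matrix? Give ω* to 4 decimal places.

½·tridiag(1,0,1) at n=23: λ_k = cos(kπ/24); max |λ| at k=1 ⇒ ρ_J = cos(π/24) ≈ 0.9914.
√(1−ρ_J²) simplifies to sin(π/24) = 0.13053.
[ω*] 2 ÷ (1 + 0.13053) = 2 ÷ 1.13053 = 1.7691.
ρ(B_{ω*}) = ω*−1 = 0.7691

ω* = 1.7691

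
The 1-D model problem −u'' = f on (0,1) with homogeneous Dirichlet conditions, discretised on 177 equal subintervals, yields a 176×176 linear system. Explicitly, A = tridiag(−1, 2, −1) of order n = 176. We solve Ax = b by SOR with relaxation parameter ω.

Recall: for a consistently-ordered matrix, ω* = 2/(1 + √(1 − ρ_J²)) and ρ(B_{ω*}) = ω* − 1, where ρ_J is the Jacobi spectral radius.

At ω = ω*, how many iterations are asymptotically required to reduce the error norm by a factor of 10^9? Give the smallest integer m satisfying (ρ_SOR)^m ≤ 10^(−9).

m = 584

n=176: λ(B_J) = 1 − λ(A)/2 = cos(kπ/177); k=1 gives ρ_J = 0.9998425.
√(1 − cos²(π/177)) = sin(π/177) ≈ 0.0177482.
[ω*] 2 ÷ (1 + 0.0177482) = 2 ÷ 1.0177482 = 1.9651226.
ρ_SOR = ω* − 1 = 1.9651226 − 1 = 0.9651226.
For 9 digits: m = 9·ln10 / (−ln 0.9651226) = 20.7233/0.0355001 = 583.753; round up → m = 584.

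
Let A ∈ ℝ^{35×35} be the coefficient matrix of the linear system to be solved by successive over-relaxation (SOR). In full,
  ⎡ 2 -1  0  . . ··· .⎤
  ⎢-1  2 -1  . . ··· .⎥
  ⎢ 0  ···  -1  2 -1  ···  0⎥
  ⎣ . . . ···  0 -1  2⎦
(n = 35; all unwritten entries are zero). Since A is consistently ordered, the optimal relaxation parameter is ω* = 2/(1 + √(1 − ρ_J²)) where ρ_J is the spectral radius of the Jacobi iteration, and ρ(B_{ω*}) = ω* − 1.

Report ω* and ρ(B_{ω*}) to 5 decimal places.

n=35: λ(B_J) = 1 − λ(A)/2 = cos(kπ/36); k=1 gives ρ_J = 0.99619.
√(1−ρ_J²) = |sin(π/36)| = 0.087156
ω* = 2/(1+0.087156) = 1.83966
and ρ(B_{ω*}) = 1.83966 − 1 = 0.83966.

ω* = 1.83966, ρ_SOR = 0.83966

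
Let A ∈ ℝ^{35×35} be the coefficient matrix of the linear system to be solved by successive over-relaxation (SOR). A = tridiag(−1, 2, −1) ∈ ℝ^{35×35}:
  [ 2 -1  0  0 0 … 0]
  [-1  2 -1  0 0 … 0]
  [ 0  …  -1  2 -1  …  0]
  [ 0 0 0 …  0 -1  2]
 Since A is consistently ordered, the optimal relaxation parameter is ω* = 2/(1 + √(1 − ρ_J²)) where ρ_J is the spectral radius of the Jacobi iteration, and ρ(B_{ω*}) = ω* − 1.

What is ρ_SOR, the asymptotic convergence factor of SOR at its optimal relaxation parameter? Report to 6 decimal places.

ρ_SOR = 0.839663

B_J for the 35×35 system has eigenvalues cos(kπ/36); ρ_J = cos(π/36) = 0.996195.
√(1−ρ_J²) = |sin(π/36)| = 0.0871557
Young: ω* = 2/(1+√(1−ρ_J²)) = 2/(1+0.0871557) = 2/1.0871557 = 1.839663.
ρ(B_{ω*}) = ω*−1 = 0.839663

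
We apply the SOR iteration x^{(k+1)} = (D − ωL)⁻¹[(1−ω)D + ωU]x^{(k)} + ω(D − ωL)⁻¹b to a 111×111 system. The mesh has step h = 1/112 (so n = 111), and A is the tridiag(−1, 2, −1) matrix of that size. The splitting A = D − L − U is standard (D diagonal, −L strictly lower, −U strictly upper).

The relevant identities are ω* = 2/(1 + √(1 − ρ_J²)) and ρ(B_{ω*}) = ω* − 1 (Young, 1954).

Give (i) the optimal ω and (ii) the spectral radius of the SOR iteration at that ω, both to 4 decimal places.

n=111: λ(B_J) = 1 − λ(A)/2 = cos(kπ/112); k=1 gives ρ_J = 0.9996.
√(1 − cos²(π/112)) = sin(π/112) ≈ 0.02805.
Then 2/(1+√(1−ρ_J²)) = 2/(1+0.02805); ω* = 2/1.02805 = 1.9454.
At ω = 1.9454 every |λ(B_ω)| = ω−1, so ρ_SOR = 0.9454.

ω* = 1.9454, ρ_SOR = 0.9454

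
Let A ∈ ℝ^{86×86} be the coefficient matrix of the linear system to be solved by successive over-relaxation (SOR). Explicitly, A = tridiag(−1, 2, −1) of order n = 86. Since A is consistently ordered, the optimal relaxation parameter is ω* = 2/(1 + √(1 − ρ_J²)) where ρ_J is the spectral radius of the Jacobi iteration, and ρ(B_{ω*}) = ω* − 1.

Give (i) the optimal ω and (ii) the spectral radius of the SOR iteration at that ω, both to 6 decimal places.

ω* = 1.930311, ρ_SOR = 0.930311

With n=86, ρ(Jacobi) = cos(π/87) = 0.999348.
√(1−ρ_J²) simplifies to sin(π/87) = 0.0361024.
Then 2/(1+√(1−ρ_J²)) = 2/(1+0.0361024); ω* = 2/1.0361024 = 1.930311.
and ρ(B_{ω*}) = 1.930311 − 1 = 0.930311.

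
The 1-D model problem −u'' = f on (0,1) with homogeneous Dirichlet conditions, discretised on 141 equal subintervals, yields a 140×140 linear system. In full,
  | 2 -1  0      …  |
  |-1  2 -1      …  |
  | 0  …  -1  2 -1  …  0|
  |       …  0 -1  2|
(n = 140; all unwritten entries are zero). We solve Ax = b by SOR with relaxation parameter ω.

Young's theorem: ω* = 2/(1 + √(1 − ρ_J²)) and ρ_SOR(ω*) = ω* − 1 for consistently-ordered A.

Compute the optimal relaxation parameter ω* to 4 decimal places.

ω* = 1.9564

[ρ_J] n=140: ρ(B_J) = cos(π/(n+1)) = cos(π/141) = 0.9998.
√(1 − cos²(π/141)) = sin(π/141) ≈ 0.02228.
So ω* = 2/1.02228 = 1.9564 (Young).
ρ(B_{ω*}) = ω*−1 = 0.9564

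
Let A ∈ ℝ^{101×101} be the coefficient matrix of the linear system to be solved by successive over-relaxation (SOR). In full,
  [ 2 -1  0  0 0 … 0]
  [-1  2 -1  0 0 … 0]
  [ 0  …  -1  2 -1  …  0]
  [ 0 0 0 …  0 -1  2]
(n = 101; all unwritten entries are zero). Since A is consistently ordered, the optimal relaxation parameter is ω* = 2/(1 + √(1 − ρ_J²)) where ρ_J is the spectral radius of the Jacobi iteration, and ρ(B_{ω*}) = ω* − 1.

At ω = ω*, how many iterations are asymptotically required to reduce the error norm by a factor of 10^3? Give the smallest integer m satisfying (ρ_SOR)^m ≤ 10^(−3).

spectrum of D⁻¹(L+U) = {cos(kπ/102) : 1≤k≤101}; ρ_J = cos(π/102) = 0.9995257.
√(1−ρ_J²) = |sin(π/102)| = 0.0307951
[ω*] 2 ÷ (1 + 0.0307951) = 2 ÷ 1.0307951 = 1.9402498.
and ρ(B_{ω*}) = 1.9402498 − 1 = 0.9402498.
3·ln10 = 6.90776; −ln(0.9402498) = 0.0616097; m = ⌈6.90776/0.0616097⌉ = ⌈112.121⌉ = 113.

m = 113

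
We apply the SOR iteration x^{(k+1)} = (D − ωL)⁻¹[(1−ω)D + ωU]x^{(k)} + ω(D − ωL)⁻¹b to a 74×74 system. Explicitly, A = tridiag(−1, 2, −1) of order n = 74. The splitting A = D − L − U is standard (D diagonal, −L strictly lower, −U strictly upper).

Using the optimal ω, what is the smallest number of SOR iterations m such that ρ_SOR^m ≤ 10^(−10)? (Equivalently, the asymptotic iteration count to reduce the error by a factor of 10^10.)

m = 275

[ρ_J] n=74: ρ(B_J) = cos(π/(n+1)) = cos(π/75) = 0.9991228.
√(1−ρ_J²) = |sin(π/75)| = 0.0418757
[ω*] 2 ÷ (1 + 0.0418757) = 2 ÷ 1.0418757 = 1.9196148.
ρ_SOR = ω* − 1 = 1.9196148 − 1 = 0.9196148.
Need (0.9196148)^m ≤ 10^(−10): m ≥ 10·ln10/|ln 0.9196148| = 23.0259/0.0838004 = 274.771 ⇒ m = 275.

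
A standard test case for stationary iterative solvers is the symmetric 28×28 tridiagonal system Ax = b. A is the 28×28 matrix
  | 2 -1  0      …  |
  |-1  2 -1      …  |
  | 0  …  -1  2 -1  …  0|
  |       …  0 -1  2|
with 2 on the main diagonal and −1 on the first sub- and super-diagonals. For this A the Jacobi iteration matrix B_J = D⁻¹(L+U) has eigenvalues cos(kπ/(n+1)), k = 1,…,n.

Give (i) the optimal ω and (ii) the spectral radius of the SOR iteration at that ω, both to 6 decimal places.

ω* = 1.804860, ρ_SOR = 0.804860

With n=28, ρ(Jacobi) = cos(π/29) = 0.994138.
root = sin(π/29) = 0.1081190  (since 1−cos² = sin²).
ω* = 2/(1+0.1081190) = 1.804860
At ω = 1.804860 every |λ(B_ω)| = ω−1, so ρ_SOR = 0.804860.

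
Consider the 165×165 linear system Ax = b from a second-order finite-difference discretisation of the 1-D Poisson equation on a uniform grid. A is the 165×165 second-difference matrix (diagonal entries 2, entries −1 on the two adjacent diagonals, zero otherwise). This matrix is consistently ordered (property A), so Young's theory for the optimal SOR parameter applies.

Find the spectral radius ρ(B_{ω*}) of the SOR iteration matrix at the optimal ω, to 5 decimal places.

ρ_SOR = 0.96285

n=165: λ(B_J) = 1 − λ(A)/2 = cos(kπ/166); k=1 gives ρ_J = 0.99982.
√(1−ρ_J²) = |sin(π/166)| = 0.018924
ω* = 2/(1+0.018924) = 1.96285
[ρ_SOR] ω* − 1 = 0.96285.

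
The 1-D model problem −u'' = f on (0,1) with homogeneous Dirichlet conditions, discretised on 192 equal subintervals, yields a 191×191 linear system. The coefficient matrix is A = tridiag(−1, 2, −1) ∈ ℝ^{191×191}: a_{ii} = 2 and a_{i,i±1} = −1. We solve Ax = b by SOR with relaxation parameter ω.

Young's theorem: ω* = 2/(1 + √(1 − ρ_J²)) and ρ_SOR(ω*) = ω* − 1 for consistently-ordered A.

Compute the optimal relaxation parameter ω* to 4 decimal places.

ω* = 1.9678

ρ_J = max_k |cos(kπ/192)| = cos(π/192) = 0.9999
√(1−ρ_J²) simplifies to sin(π/192) = 0.01636.
ω* = 2/(1+0.01636) = 1.9678
ρ_SOR = ω* − 1 ≈ 0.9678.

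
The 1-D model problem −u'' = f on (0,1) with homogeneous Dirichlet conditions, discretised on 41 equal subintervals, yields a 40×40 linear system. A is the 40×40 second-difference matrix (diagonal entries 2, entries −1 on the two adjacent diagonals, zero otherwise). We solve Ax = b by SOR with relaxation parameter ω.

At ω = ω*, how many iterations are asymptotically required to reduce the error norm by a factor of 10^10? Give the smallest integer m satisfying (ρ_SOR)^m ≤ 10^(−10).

[ρ_J] n=40: ρ(B_J) = cos(π/(n+1)) = cos(π/41) = 0.9970658.
1 − cos²(π/41) = sin²(π/41) ⇒ √(1−ρ_J²) = sin(π/41) = 0.0765493.
[ω*] 2 ÷ (1 + 0.0765493) = 2 ÷ 1.0765493 = 1.8577877.
ρ_SOR = ω* − 1 ≈ 0.8577877.
10·ln10 = 23.0259; −ln(0.8577877) = 0.153399; m = ⌈23.0259/0.153399⌉ = ⌈150.105⌉ = 151.

m = 151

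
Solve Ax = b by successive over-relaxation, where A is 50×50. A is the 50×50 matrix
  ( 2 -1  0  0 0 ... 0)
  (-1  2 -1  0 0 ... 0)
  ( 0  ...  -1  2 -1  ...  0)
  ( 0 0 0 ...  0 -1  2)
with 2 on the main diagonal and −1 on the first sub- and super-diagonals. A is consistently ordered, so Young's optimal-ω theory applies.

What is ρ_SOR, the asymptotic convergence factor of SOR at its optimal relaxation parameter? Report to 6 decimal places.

spectrum of D⁻¹(L+U) = {cos(kπ/51) : 1≤k≤50}; ρ_J = cos(π/51) = 0.998103.
root = sin(π/51) = 0.0615609  (since 1−cos² = sin²).
ω* = 2 / (1 + 0.0615609) = 2 / 1.0615609 ≈ 1.884018.
ρ_SOR = ω* − 1 ≈ 0.884018.

ρ_SOR = 0.884018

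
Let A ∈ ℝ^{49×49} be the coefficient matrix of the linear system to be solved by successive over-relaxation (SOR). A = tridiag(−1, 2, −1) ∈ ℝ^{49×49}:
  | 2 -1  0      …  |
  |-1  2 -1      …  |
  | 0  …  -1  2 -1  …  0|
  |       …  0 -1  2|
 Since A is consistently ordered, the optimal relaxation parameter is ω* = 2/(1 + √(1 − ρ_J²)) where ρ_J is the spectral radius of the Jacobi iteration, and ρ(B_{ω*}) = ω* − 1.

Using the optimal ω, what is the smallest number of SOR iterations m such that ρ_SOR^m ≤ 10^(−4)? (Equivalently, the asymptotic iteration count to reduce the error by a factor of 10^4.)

m = 74

½·tridiag(1,0,1) at n=49: λ_k = cos(kπ/50); max |λ| at k=1 ⇒ ρ_J = cos(π/50) ≈ 0.9980267.
root = sin(π/50) = 0.0627905  (since 1−cos² = sin²).
ω* = 2/(1+0.0627905) = 1.8818384
ρ_SOR = ω* − 1 ≈ 0.8818384.
4·ln10 = 9.21034; −ln(0.8818384) = 0.125746; m = ⌈9.21034/0.125746⌉ = ⌈73.246⌉ = 74.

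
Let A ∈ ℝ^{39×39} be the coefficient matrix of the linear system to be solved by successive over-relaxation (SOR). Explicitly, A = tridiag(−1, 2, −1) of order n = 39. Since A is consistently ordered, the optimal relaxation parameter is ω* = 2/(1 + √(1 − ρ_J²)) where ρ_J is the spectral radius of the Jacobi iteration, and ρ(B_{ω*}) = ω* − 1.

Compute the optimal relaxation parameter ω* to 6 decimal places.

With n=39, ρ(Jacobi) = cos(π/40) = 0.996917.
root = sin(π/40) = 0.0784591  (since 1−cos² = sin²).
Then 2/(1+√(1−ρ_J²)) = 2/(1+0.0784591); ω* = 2/1.0784591 = 1.854498.
ρ_SOR = ω* − 1 = 1.854498 − 1 = 0.854498.

ω* = 1.854498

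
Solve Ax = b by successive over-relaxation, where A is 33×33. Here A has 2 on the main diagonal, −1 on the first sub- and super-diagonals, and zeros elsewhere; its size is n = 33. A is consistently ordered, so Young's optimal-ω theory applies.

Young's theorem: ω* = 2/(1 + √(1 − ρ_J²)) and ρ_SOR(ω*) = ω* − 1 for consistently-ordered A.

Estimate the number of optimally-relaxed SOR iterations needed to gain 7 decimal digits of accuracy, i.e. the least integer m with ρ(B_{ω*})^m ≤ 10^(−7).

[ρ_J] n=33: ρ(B_J) = cos(π/(n+1)) = cos(π/34) = 0.9957342.
√(1−ρ_J²) simplifies to sin(π/34) = 0.0922684.
ω* = 2/(1+0.0922684) = 1.8310518
[ρ_SOR] ω* − 1 = 0.8310518.
m ≥ 7·ln10 / (−ln 0.8310518) = 87.095; smallest integer m = 88.

m = 88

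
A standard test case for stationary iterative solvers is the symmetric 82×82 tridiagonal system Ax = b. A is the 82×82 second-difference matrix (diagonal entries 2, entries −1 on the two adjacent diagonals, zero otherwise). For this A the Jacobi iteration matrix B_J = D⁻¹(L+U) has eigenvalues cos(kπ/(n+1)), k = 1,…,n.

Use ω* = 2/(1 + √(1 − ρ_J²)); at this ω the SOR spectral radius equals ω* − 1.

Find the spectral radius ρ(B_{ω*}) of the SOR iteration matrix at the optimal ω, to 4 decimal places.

ρ_SOR = 0.9271

spectrum of D⁻¹(L+U) = {cos(kπ/83) : 1≤k≤82}; ρ_J = cos(π/83) = 0.9993.
root = sin(π/83) = 0.03784  (since 1−cos² = sin²).
ω* = 2 / (1 + 0.03784) = 2 / 1.03784 ≈ 1.9271.
[ρ_SOR] ω* − 1 = 0.9271.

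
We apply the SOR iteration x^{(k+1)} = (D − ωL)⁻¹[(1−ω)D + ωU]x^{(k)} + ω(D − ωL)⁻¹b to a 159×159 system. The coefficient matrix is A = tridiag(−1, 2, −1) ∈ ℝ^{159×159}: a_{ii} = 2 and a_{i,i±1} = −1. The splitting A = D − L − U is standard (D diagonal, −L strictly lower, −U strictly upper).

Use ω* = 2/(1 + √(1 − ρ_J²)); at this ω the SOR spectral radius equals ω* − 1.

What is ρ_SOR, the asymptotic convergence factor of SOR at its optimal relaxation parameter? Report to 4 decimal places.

spectrum of D⁻¹(L+U) = {cos(kπ/160) : 1≤k≤159}; ρ_J = cos(π/160) = 0.9998.
1 − cos²(π/160) = sin²(π/160) ⇒ √(1−ρ_J²) = sin(π/160) = 0.01963.
[ω*] 2 ÷ (1 + 0.01963) = 2 ÷ 1.01963 = 1.9615.
ρ_SOR = ω* − 1 ≈ 0.9615.

ρ_SOR = 0.9615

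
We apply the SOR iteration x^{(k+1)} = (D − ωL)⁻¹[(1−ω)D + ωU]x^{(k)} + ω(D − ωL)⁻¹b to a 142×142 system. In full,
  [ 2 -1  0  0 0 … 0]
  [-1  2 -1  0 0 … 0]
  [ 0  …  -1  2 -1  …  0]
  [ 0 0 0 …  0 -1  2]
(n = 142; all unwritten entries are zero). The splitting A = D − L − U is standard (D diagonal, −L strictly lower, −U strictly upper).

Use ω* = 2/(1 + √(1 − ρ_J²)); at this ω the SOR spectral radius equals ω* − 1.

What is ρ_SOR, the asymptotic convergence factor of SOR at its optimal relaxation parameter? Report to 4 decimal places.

ρ_SOR = 0.9570

B_J for the 142×142 system has eigenvalues cos(kπ/143); ρ_J = cos(π/143) = 0.9998.
√(1−ρ_J²) simplifies to sin(π/143) = 0.02197.
ω* = 2 / (1 + 0.02197) = 2 / 1.02197 ≈ 1.9570.
Hence ρ(B_{ω*}) = 1.9570 − 1 = 0.9570.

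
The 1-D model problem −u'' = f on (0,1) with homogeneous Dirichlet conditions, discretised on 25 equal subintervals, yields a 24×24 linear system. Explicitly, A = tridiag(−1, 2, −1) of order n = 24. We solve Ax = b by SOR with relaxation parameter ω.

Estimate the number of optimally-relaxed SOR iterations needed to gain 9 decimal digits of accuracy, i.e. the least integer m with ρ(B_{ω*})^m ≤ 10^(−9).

½·tridiag(1,0,1) at n=24: λ_k = cos(kπ/25); max |λ| at k=1 ⇒ ρ_J = cos(π/25) ≈ 0.9921147.
√(1−ρ_J²) simplifies to sin(π/25) = 0.1253332.
[ω*] 2 ÷ (1 + 0.1253332) = 2 ÷ 1.1253332 = 1.7772514.
and ρ(B_{ω*}) = 1.7772514 − 1 = 0.7772514.
(0.7772514)^m ≤ 10^{−9}  ⇒  m·ln(0.7772514) ≤ −9·ln10  ⇒  m ≥ 82.238  ⇒  m = 83

m = 83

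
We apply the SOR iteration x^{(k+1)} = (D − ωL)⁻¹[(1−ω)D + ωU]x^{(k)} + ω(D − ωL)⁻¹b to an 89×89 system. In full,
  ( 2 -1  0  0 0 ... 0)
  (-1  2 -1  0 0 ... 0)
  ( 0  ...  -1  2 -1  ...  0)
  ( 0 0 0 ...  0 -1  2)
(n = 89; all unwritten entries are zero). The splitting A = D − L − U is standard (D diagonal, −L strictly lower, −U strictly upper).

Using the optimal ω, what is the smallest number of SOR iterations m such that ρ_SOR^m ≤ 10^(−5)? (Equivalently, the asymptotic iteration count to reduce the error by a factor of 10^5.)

[ρ_J] n=89: ρ(B_J) = cos(π/(n+1)) = cos(π/90) = 0.9993908.
root = sin(π/90) = 0.0348995  (since 1−cos² = sin²).
[ω*] 2 ÷ (1 + 0.0348995) = 2 ÷ 1.0348995 = 1.9325548.
ρ(B_{ω*}) = ω*−1 = 0.9325548
5·ln10 = 11.5129; −ln(0.9325548) = 0.0698274; m = ⌈11.5129/0.0698274⌉ = ⌈164.877⌉ = 165.

m = 165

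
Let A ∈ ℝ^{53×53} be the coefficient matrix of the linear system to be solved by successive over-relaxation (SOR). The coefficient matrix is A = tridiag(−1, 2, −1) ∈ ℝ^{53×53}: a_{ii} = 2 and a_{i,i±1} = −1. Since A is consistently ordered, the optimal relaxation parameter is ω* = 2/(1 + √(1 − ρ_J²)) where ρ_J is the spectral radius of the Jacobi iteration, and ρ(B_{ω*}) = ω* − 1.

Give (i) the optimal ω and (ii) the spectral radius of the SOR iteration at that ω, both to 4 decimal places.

ω* = 1.8901, ρ_SOR = 0.8901

With n=53, ρ(Jacobi) = cos(π/54) = 0.9983.
1 − cos²(π/54) = sin²(π/54) ⇒ √(1−ρ_J²) = sin(π/54) = 0.05814.
Young: ω* = 2/(1+√(1−ρ_J²)) = 2/(1+0.05814) = 2/1.05814 = 1.8901.
and ρ(B_{ω*}) = 1.8901 − 1 = 0.8901.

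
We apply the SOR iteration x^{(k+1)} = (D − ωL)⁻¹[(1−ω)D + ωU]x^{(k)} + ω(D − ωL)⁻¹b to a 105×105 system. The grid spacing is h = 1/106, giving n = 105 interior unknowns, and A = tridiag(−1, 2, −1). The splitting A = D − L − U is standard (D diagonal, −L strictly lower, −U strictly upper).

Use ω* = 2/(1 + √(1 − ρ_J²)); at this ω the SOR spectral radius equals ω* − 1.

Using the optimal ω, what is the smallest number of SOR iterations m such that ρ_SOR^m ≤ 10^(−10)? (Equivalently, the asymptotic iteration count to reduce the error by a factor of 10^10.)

spectrum of D⁻¹(L+U) = {cos(kπ/106) : 1≤k≤105}; ρ_J = cos(π/106) = 0.9995608.
√(1 − cos²(π/106)) = sin(π/106) ≈ 0.0296333.
ω* = 2/(1+0.0296333) = 1.9424391
ρ(B_{ω*}) = ω*−1 = 0.9424391
ρ_SOR^m ≤ 10^(−10) ⇔ m ≥ 10·ln10/(−ln 0.9424391) = 23.0259/0.059284 = 388.400; m = ⌈388.400⌉ = 389.

m = 389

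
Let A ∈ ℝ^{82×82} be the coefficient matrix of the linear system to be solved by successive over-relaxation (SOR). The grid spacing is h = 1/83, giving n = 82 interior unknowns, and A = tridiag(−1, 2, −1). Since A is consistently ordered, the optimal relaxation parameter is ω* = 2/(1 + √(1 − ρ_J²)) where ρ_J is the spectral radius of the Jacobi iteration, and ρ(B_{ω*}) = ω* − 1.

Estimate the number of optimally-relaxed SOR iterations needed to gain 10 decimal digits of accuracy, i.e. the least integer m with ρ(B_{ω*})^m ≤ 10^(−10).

m = 305

spectrum of D⁻¹(L+U) = {cos(kπ/83) : 1≤k≤82}; ρ_J = cos(π/83) = 0.9992838.
√(1−ρ_J²) simplifies to sin(π/83) = 0.0378415.
ω* = 2/(1 + 0.0378415) = 2/1.0378415 = 1.9270765.
Hence ρ(B_{ω*}) = 1.9270765 − 1 = 0.9270765.
10·ln10 = 23.0259; −ln(0.9270765) = 0.0757192; m = ⌈23.0259/0.0757192⌉ = ⌈304.096⌉ = 305.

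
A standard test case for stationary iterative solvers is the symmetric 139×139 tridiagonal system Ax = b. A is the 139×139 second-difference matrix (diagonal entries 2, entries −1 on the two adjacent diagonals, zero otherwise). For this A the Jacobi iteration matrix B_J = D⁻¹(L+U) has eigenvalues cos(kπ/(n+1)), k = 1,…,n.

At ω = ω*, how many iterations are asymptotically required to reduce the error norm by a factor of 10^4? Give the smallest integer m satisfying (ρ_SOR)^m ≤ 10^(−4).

m = 206

[ρ_J] n=139: ρ(B_J) = cos(π/(n+1)) = cos(π/140) = 0.9997482.
√(1−ρ_J²) = |sin(π/140)| = 0.0224381
So ω* = 2/1.0224381 = 1.9561086 (Young).
ρ(B_{ω*}) = ω*−1 = 0.9561086
For 4 digits: m = 4·ln10 / (−ln 0.9561086) = 9.21034/0.0448838 = 205.204; round up → m = 206.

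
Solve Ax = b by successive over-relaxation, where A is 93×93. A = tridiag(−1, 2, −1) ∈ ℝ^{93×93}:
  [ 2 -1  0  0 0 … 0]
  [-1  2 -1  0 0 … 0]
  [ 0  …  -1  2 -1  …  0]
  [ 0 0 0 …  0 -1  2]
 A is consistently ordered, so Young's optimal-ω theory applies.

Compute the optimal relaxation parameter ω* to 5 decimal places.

[ρ_J] n=93: ρ(B_J) = cos(π/(n+1)) = cos(π/94) = 0.99944.
√(1−ρ_J²) = |sin(π/94)| = 0.033415
Young: ω* = 2/(1+√(1−ρ_J²)) = 2/(1+0.033415) = 2/1.033415 = 1.93533.
[ρ_SOR] ω* − 1 = 0.93533.

ω* = 1.93533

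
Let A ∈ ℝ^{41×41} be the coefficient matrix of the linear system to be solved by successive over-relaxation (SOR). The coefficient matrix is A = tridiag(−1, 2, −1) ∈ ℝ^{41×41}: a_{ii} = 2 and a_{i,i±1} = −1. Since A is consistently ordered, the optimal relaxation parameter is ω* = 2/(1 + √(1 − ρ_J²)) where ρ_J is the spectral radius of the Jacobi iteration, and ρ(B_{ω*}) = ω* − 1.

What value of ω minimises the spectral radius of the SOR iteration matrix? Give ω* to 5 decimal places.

ω* = 1.86093

With n=41, ρ(Jacobi) = cos(π/42) = 0.99720.
√(1−ρ_J²) simplifies to sin(π/42) = 0.074730.
ω* = 2/(1+0.074730) = 1.86093
ρ(B_{ω*}) = ω*−1 = 0.86093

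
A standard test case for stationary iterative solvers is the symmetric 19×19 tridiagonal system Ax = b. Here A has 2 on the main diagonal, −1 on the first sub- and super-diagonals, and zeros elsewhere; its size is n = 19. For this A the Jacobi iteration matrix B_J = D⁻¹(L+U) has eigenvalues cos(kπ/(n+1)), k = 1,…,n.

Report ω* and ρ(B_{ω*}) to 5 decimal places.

ω* = 1.72945, ρ_SOR = 0.72945

[ρ_J] n=19: ρ(B_J) = cos(π/(n+1)) = cos(π/20) = 0.98769.
1 − cos²(π/20) = sin²(π/20) ⇒ √(1−ρ_J²) = sin(π/20) = 0.156434.
ω* = 2/(1+0.156434) = 1.72945
[ρ_SOR] ω* − 1 = 0.72945.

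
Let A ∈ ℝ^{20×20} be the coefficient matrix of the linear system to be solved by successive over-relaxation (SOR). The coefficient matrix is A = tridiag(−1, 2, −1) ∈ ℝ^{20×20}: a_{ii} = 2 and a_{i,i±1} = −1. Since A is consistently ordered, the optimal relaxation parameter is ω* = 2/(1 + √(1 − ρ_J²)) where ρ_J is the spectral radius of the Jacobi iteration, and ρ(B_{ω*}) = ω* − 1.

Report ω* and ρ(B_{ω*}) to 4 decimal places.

½·tridiag(1,0,1) at n=20: λ_k = cos(kπ/21); max |λ| at k=1 ⇒ ρ_J = cos(π/21) ≈ 0.9888.
√(1 − cos²(π/21)) = sin(π/21) ≈ 0.14904.
ω* = 2/(1 + 0.14904) = 2/1.14904 = 1.7406.
and ρ(B_{ω*}) = 1.7406 − 1 = 0.7406.

ω* = 1.7406, ρ_SOR = 0.7406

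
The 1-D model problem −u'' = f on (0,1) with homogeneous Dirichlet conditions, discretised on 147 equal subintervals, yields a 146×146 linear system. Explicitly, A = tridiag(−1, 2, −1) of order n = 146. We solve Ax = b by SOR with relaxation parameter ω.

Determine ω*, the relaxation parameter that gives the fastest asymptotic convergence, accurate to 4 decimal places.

ω* = 1.9582

½·tridiag(1,0,1) at n=146: λ_k = cos(kπ/147); max |λ| at k=1 ⇒ ρ_J = cos(π/147) ≈ 0.9998.
root = sin(π/147) = 0.02137  (since 1−cos² = sin²).
ω* = 2/(1 + 0.02137) = 2/1.02137 = 1.9582.
Hence ρ(B_{ω*}) = 1.9582 − 1 = 0.9582.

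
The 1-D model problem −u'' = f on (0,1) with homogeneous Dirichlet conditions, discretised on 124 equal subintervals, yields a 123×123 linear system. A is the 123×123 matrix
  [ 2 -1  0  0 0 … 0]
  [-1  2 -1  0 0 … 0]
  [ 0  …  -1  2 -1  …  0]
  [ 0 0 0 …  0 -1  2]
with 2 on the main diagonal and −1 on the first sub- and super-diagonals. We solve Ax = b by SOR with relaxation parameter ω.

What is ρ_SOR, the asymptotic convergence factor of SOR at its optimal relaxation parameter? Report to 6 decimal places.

ρ_SOR = 0.950586

ρ_J = max_k |cos(kπ/124)| = cos(π/124) = 0.999679
√(1−ρ_J²) = |sin(π/124)| = 0.0253327
ω* = 2/(1 + 0.0253327) = 2/1.0253327 = 1.950586.
ρ_SOR = ω* − 1 = 1.950586 − 1 = 0.950586.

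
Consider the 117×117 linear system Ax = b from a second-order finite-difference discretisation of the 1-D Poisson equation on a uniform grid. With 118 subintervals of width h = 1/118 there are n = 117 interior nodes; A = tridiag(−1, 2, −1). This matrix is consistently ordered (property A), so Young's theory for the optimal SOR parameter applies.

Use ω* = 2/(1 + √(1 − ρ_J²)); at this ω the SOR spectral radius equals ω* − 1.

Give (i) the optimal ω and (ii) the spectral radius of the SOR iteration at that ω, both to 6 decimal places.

ω* = 1.948140, ρ_SOR = 0.948140

With n=117, ρ(Jacobi) = cos(π/118) = 0.999646.
root = sin(π/118) = 0.0266205  (since 1−cos² = sin²).
ω* = 2/(1+0.0266205) = 1.948140
ρ_SOR = ω* − 1 ≈ 0.948140.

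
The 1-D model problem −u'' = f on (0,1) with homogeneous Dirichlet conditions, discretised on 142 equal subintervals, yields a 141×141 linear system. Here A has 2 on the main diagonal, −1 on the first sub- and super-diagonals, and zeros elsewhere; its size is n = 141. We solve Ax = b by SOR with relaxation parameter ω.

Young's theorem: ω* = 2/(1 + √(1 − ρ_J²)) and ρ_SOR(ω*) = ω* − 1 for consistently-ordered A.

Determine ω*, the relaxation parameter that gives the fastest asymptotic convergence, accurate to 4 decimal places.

ω* = 1.9567

spectrum of D⁻¹(L+U) = {cos(kπ/142) : 1≤k≤141}; ρ_J = cos(π/142) = 0.9998.
1 − cos²(π/142) = sin²(π/142) ⇒ √(1−ρ_J²) = sin(π/142) = 0.02212.
ω* = 2/(1 + 0.02212) = 2/1.02212 = 1.9567.
ρ_SOR = ω* − 1 ≈ 0.9567.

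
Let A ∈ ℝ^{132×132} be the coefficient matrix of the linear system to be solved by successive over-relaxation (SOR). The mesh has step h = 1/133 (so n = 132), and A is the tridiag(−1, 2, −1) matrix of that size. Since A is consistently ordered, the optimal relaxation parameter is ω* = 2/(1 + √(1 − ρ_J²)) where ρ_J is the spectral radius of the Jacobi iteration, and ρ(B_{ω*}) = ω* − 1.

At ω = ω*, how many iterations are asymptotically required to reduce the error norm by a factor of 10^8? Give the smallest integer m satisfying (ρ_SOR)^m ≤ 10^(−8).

½·tridiag(1,0,1) at n=132: λ_k = cos(kπ/133); max |λ| at k=1 ⇒ ρ_J = cos(π/133) ≈ 0.9997210.
√(1 − cos²(π/133)) = sin(π/133) ≈ 0.0236188.
Young: ω* = 2/(1+√(1−ρ_J²)) = 2/(1+0.0236188) = 2/1.0236188 = 1.9538524.
At ω = 1.9538524 every |λ(B_ω)| = ω−1, so ρ_SOR = 0.9538524.
For 8 digits: m = 8·ln10 / (−ln 0.9538524) = 18.4207/0.0472463 = 389.887; round up → m = 390.

m = 390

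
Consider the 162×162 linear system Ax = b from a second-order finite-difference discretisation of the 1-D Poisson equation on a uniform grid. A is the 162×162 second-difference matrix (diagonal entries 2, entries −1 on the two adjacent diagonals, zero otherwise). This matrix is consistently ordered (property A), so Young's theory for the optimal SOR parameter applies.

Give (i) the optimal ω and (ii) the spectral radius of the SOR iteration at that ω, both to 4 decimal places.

ω* = 1.9622, ρ_SOR = 0.9622

B_J for the 162×162 system has eigenvalues cos(kπ/163); ρ_J = cos(π/163) = 0.9998.
√(1 − cos²(π/163)) = sin(π/163) ≈ 0.01927.
ω* = 2/(1+0.01927) = 1.9622
At ω = 1.9622 every |λ(B_ω)| = ω−1, so ρ_SOR = 0.9622.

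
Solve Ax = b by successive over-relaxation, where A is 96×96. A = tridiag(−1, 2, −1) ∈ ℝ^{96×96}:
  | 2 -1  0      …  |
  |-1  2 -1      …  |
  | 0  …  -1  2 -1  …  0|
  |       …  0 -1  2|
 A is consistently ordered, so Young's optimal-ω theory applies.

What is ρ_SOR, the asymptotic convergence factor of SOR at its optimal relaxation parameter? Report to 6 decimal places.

ρ_SOR = 0.937268

½·tridiag(1,0,1) at n=96: λ_k = cos(kπ/97); max |λ| at k=1 ⇒ ρ_J = cos(π/97) ≈ 0.999476.
√(1−ρ_J²) = |sin(π/97)| = 0.0323819
[ω*] 2 ÷ (1 + 0.0323819) = 2 ÷ 1.0323819 = 1.937268.
ρ(B_{ω*}) = ω*−1 = 0.937268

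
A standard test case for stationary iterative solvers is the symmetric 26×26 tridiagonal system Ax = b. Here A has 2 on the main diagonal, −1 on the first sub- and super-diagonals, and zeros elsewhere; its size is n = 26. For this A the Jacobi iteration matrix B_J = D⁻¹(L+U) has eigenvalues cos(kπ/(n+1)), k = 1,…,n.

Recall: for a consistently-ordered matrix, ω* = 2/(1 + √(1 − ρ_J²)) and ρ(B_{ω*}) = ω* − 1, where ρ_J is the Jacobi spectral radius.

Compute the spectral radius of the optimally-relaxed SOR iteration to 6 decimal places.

spectrum of D⁻¹(L+U) = {cos(kπ/27) : 1≤k≤26}; ρ_J = cos(π/27) = 0.993238.
1 − cos²(π/27) = sin²(π/27) ⇒ √(1−ρ_J²) = sin(π/27) = 0.1160929.
Then 2/(1+√(1−ρ_J²)) = 2/(1+0.1160929); ω* = 2/1.1160929 = 1.791966.
and ρ(B_{ω*}) = 1.791966 − 1 = 0.791966.

ρ_SOR = 0.791966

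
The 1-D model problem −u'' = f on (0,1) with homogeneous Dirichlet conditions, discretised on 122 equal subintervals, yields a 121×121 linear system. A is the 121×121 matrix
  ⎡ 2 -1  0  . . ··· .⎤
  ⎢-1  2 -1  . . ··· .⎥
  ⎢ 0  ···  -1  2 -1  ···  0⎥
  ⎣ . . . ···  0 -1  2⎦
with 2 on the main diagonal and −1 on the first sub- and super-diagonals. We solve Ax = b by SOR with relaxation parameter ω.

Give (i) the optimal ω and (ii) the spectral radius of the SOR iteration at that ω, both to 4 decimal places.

ω* = 1.9498, ρ_SOR = 0.9498

spectrum of D⁻¹(L+U) = {cos(kπ/122) : 1≤k≤121}; ρ_J = cos(π/122) = 0.9997.
1 − cos²(π/122) = sin²(π/122) ⇒ √(1−ρ_J²) = sin(π/122) = 0.02575.
Then 2/(1+√(1−ρ_J²)) = 2/(1+0.02575); ω* = 2/1.02575 = 1.9498.
ρ_SOR = ω* − 1 ≈ 0.9498.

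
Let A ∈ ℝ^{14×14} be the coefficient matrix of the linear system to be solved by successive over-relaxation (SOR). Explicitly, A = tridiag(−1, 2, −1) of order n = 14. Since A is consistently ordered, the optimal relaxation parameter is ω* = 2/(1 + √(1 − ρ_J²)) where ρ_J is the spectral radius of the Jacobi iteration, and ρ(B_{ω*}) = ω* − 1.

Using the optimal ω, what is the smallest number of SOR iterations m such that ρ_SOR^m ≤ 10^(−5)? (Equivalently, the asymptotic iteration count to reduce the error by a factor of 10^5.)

½·tridiag(1,0,1) at n=14: λ_k = cos(kπ/15); max |λ| at k=1 ⇒ ρ_J = cos(π/15) ≈ 0.9781476.
1 − cos²(π/15) = sin²(π/15) ⇒ √(1−ρ_J²) = sin(π/15) = 0.2079117.
ω* = 2 / (1 + 0.2079117) = 2 / 1.2079117 ≈ 1.6557502.
ρ_SOR = ω* − 1 ≈ 0.6557502.
5·ln10 = 11.5129; −ln(0.6557502) = 0.421975; m = ⌈11.5129/0.421975⌉ = ⌈27.283⌉ = 28.

m = 28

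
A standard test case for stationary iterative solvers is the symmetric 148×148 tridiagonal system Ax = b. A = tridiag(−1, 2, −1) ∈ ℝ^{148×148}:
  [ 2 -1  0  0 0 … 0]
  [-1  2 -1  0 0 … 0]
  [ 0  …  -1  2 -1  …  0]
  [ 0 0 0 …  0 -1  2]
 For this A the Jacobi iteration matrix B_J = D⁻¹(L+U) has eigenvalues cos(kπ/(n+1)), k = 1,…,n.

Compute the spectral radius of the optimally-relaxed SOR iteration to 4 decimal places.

[ρ_J] n=148: ρ(B_J) = cos(π/(n+1)) = cos(π/149) = 0.9998.
√(1 − cos²(π/149)) = sin(π/149) ≈ 0.02108.
ω* = 2/(1+0.02108) = 1.9587
ρ_SOR = ω* − 1 = 1.9587 − 1 = 0.9587.

ρ_SOR = 0.9587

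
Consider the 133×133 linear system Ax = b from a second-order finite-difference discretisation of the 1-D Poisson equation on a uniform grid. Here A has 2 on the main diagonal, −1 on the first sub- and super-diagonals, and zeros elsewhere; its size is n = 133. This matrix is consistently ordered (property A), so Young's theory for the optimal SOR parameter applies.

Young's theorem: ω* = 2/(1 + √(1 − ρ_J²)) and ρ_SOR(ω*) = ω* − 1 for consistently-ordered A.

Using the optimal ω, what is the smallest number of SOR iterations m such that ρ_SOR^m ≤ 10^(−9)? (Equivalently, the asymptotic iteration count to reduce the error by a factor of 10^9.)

½·tridiag(1,0,1) at n=133: λ_k = cos(kπ/134); max |λ| at k=1 ⇒ ρ_J = cos(π/134) ≈ 0.9997252.
√(1 − cos²(π/134)) = sin(π/134) ≈ 0.0234426.
[ω*] 2 ÷ (1 + 0.0234426) = 2 ÷ 1.0234426 = 1.9541887.
[ρ_SOR] ω* − 1 = 0.9541887.
For 9 digits: m = 9·ln10 / (−ln 0.9541887) = 20.7233/0.0468938 = 441.920; round up → m = 442.

m = 442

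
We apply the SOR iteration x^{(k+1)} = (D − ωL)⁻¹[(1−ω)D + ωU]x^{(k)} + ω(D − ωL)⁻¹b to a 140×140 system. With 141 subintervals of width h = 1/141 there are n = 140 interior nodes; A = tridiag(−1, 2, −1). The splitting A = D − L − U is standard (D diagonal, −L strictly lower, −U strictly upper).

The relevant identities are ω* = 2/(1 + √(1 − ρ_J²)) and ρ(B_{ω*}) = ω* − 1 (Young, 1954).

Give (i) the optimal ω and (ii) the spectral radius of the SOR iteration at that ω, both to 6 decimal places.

n=140: λ(B_J) = 1 − λ(A)/2 = cos(kπ/141); k=1 gives ρ_J = 0.999752.
root = sin(π/141) = 0.0222790  (since 1−cos² = sin²).
ω* = 2/(1+0.0222790) = 1.956413
ρ_SOR = ω* − 1 ≈ 0.956413.

ω* = 1.956413, ρ_SOR = 0.956413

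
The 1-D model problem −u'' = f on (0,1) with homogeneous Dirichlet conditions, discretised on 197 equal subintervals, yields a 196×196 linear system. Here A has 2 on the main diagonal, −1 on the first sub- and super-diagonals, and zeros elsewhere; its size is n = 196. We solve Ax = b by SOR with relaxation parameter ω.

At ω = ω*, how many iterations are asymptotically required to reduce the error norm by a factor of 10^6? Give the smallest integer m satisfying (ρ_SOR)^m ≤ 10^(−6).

m = 434

n=196: λ(B_J) = 1 − λ(A)/2 = cos(kπ/197); k=1 gives ρ_J = 0.9998728.
√(1 − cos²(π/197)) = sin(π/197) ≈ 0.0159465.
Young: ω* = 2/(1+√(1−ρ_J²)) = 2/(1+0.0159465) = 2/1.0159465 = 1.9686076.
At ω = 1.9686076 every |λ(B_ω)| = ω−1, so ρ_SOR = 0.9686076.
(0.9686076)^m ≤ 10^{−6}  ⇒  m·ln(0.9686076) ≤ −6·ln10  ⇒  m ≥ 433.146  ⇒  m = 434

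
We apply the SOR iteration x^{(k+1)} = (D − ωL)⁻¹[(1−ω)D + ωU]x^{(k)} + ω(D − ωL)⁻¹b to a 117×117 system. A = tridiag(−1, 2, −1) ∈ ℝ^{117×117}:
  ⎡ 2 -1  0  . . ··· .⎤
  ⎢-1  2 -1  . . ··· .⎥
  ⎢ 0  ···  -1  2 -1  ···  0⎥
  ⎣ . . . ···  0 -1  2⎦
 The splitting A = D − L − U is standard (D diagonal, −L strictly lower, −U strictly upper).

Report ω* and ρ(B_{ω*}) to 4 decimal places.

B_J for the 117×117 system has eigenvalues cos(kπ/118); ρ_J = cos(π/118) = 0.9996.
√(1−ρ_J²) simplifies to sin(π/118) = 0.02662.
Young: ω* = 2/(1+√(1−ρ_J²)) = 2/(1+0.02662) = 2/1.02662 = 1.9481.
ρ_SOR = ω* − 1 = 1.9481 − 1 = 0.9481.

ω* = 1.9481, ρ_SOR = 0.9481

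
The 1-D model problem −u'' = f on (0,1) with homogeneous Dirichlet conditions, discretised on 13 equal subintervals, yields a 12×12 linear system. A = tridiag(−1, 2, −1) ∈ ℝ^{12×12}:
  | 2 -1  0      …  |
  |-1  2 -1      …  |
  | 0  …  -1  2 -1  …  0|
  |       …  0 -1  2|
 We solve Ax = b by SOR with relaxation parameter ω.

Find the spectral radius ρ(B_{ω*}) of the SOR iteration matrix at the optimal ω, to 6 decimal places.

½·tridiag(1,0,1) at n=12: λ_k = cos(kπ/13); max |λ| at k=1 ⇒ ρ_J = cos(π/13) ≈ 0.970942.
√(1 − cos²(π/13)) = sin(π/13) ≈ 0.2393157.
ω* = 2/(1 + 0.2393157) = 2/1.2393157 = 1.613794.
ρ(B_{ω*}) = ω*−1 = 0.613794

ρ_SOR = 0.613794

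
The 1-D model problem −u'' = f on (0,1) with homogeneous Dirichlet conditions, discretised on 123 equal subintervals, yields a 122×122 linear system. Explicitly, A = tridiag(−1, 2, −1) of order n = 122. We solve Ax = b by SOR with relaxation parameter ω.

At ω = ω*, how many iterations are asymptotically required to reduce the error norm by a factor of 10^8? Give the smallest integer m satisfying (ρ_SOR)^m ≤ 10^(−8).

m = 361

spectrum of D⁻¹(L+U) = {cos(kπ/123) : 1≤k≤122}; ρ_J = cos(π/123) = 0.9996738.
√(1−ρ_J²) simplifies to sin(π/123) = 0.0255386.
Young: ω* = 2/(1+√(1−ρ_J²)) = 2/(1+0.0255386) = 2/1.0255386 = 1.9501948.
[ρ_SOR] ω* − 1 = 0.9501948.
ρ_SOR^m ≤ 10^(−8) ⇔ m ≥ 8·ln10/(−ln 0.9501948) = 18.4207/0.0510883 = 360.566; m = ⌈360.566⌉ = 361.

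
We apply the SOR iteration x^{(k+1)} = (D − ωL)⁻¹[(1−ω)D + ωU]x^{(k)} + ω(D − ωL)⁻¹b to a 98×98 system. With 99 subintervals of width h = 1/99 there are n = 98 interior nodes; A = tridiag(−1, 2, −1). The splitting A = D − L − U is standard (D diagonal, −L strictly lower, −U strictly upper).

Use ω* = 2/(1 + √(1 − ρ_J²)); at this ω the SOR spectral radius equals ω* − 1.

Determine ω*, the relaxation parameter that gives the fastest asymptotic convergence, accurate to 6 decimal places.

ρ_J = max_k |cos(kπ/99)| = cos(π/99) = 0.999497
√(1−ρ_J²) simplifies to sin(π/99) = 0.0317279.
ω* = 2/(1+0.0317279) = 1.938496
ρ(B_{ω*}) = ω*−1 = 0.938496

ω* = 1.938496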